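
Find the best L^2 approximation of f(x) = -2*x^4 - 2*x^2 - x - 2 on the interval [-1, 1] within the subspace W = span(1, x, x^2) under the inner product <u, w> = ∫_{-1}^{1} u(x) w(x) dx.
g(x) = -26*x^2/7 - x - 64/35

The best approximation g ∈ W is the orthogonal projection of f onto W. Writing g = a_0 + a_1 x + a_2 x^2, the coefficients solve the normal equations G · a = b where
  G_{ij} = <φ_i, φ_j> and b_i = <f, φ_i>, with φ_0 = 1, φ_1 = x, φ_2 = x^2.
G =
  [2, 0, 2/3]
  [0, 2/3, 0]
  [2/3, 0, 2/5],
b = (-92/15, -2/3, -284/105).
Solving gives a_0 = -64/35, a_1 = -1, a_2 = -26/7, so
  g(x) = -26*x^2/7 - x - 64/35.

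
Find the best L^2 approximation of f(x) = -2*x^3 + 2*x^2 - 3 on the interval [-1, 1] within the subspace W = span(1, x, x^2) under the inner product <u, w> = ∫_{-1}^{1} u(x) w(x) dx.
g(x) = 2*x^2 - 6*x/5 - 3

The best approximation g ∈ W is the orthogonal projection of f onto W. Writing g = a_0 + a_1 x + a_2 x^2, the coefficients solve the normal equations G · a = b where
  G_{ij} = <φ_i, φ_j> and b_i = <f, φ_i>, with φ_0 = 1, φ_1 = x, φ_2 = x^2.
G =
  [2, 0, 2/3]
  [0, 2/3, 0]
  [2/3, 0, 2/5],
b = (-14/3, -4/5, -6/5).
Solving gives a_0 = -3, a_1 = -6/5, a_2 = 2, so
  g(x) = 2*x^2 - 6*x/5 - 3.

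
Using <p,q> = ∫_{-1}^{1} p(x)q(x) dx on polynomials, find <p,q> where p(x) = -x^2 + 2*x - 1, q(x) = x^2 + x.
<p,q> = 4/15

Expand the product: p(x)·q(x) = -x^4 + x^3 + x^2 - x.
∫_{-1}^{1} of each monomial x^k gives [2/(k+1) if k even, 0 if k odd]. Integrating term-by-term (or equivalently evaluating the antiderivative F(x) = -x^5/5 + x^4/4 + x^3/3 - x^2/2 at the endpoints):
  F(1) − F(−1) = -7/60 − (-23/60) = 4/15.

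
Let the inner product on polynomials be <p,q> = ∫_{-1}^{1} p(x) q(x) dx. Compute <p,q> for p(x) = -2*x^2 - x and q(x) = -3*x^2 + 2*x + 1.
<p,q> = -4/15

Expand the product: p(x)·q(x) = 6*x^4 - x^3 - 4*x^2 - x.
∫_{-1}^{1} of each monomial x^k gives [2/(k+1) if k even, 0 if k odd]. Integrating term-by-term (or equivalently evaluating the antiderivative F(x) = 6*x^5/5 - x^4/4 - 4*x^3/3 - x^2/2 at the endpoints):
  F(1) − F(−1) = -53/60 − (-37/60) = -4/15.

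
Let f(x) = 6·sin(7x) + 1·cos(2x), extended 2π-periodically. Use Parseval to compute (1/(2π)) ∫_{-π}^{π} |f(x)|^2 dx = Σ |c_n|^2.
Σ |c_n|^2 = 37/2

Expand |f|^2 and use orthogonality of {sin(nx), cos(mx)} on [-π, π]:
  ∫_{-π}^{π} sin(nx)^2 dx = π, ∫ cos(mx)^2 dx = π, and cross terms integrate to 0.
So ∫_{-π}^{π} f(x)^2 dx = 6^2 · π + 1^2 · π = (36 + 1)π.
Divide by 2π: (36 + 1)/2 = 37/2.
By Parseval, this equals Σ |c_n|^2.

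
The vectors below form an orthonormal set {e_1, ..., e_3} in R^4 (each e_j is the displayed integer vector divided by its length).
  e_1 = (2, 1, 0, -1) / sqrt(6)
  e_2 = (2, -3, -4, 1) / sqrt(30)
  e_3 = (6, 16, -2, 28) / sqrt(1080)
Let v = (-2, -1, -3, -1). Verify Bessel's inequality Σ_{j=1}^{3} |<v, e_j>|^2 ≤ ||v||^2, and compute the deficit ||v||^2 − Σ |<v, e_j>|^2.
Σ |<v, e_j>|^2 = 449/54; ||v||^2 = 15; deficit = 361/54

Write each e_j = u_j / sqrt(<u_j, u_j>) where u_j is the displayed integer vector. Then <v, e_j> = <v, u_j> / sqrt(<u_j, u_j>), so |<v, e_j>|^2 = <v, u_j>^2 / <u_j, u_j>.
Coefficients: <v, e_1> = -4/sqrt(6), <v, e_2> = 10/sqrt(30), <v, e_3> = -50/sqrt(1080).
Square and sum: Σ |<v, e_j>|^2 = 449/54.
Compute ||v||^2 = v·v = 15.
Deficit = 15 − 449/54 = 361/54 ≥ 0, confirming Bessel's inequality. (The deficit equals ||v − Σ <v,e_j> e_j||^2, the squared distance from v to span{e_j}.)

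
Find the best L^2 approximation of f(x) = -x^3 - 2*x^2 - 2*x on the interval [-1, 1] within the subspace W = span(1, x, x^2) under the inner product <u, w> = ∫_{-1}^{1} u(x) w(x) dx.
g(x) = -2*x^2 - 13*x/5

The best approximation g ∈ W is the orthogonal projection of f onto W. Writing g = a_0 + a_1 x + a_2 x^2, the coefficients solve the normal equations G · a = b where
  G_{ij} = <φ_i, φ_j> and b_i = <f, φ_i>, with φ_0 = 1, φ_1 = x, φ_2 = x^2.
G =
  [2, 0, 2/3]
  [0, 2/3, 0]
  [2/3, 0, 2/5],
b = (-4/3, -26/15, -4/5).
Solving gives a_0 = 0, a_1 = -13/5, a_2 = -2, so
  g(x) = -2*x^2 - 13*x/5.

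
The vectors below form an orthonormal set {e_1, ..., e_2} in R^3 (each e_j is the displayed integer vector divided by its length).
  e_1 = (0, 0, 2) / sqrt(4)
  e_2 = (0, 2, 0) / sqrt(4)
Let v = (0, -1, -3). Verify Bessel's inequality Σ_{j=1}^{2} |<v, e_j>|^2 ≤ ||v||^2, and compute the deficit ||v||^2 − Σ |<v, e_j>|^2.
Σ |<v, e_j>|^2 = 10; ||v||^2 = 10; deficit = 0

Write each e_j = u_j / sqrt(<u_j, u_j>) where u_j is the displayed integer vector. Then <v, e_j> = <v, u_j> / sqrt(<u_j, u_j>), so |<v, e_j>|^2 = <v, u_j>^2 / <u_j, u_j>.
Coefficients: <v, e_1> = -6/sqrt(4), <v, e_2> = -2/sqrt(4).
Square and sum: Σ |<v, e_j>|^2 = 10.
Compute ||v||^2 = v·v = 10.
Deficit = 10 − 10 = 0 ≥ 0, confirming Bessel's inequality. (The deficit equals ||v − Σ <v,e_j> e_j||^2, the squared distance from v to span{e_j}.)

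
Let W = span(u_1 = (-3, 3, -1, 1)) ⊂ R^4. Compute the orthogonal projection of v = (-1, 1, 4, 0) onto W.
proj_W(v) = (-3/10, 3/10, -1/10, 1/10)

Set up U = [u_1 | ... | u_1] ∈ R^(4×1). The projector onto W = col(U) is P = U (U^T U)^(-1) U^T.
Compute U^T U =
  [20],
and U^T v = (2).
Solve U^T U · c = U^T v for the coefficients: c = (1/10). The projection is proj_W(v) = U c.
Check: (v - proj_W(v)) · u_1 = 0  (should be 0).
Result: proj_W(v) = (-3/10, 3/10, -1/10, 1/10).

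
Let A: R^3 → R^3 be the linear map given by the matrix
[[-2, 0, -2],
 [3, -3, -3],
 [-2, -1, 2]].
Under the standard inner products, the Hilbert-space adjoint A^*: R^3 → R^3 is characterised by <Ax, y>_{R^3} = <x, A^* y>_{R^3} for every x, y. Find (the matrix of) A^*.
A^* = A^T =
[[-2, 3, -2],
 [0, -3, -1],
 [-2, -3, 2]]

For real matrices with standard dot products, the defining identity <Ax, y> = <x, A^* y> gives (Ax)^T y = x^T (A^*) y, i.e. x^T A^T y = x^T (A^*) y. Since this holds for all x, y, we must have A^* = A^T. Therefore
A^* =
[[-2, 3, -2],
 [0, -3, -1],
 [-2, -3, 2]].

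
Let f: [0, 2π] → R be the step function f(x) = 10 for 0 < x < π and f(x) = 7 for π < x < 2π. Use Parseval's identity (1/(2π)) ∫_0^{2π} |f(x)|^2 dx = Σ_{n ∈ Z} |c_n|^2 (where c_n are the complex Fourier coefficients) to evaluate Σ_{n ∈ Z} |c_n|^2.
Σ |c_n|^2 = 149/2

Parseval equates the L^2 energy of f (normalised by 1/(2π)) with the ℓ^2 sum of its Fourier coefficients: (1/(2π)) ∫_0^{2π} |f|^2 = Σ |c_n|^2.
Compute the left side: (1/(2π)) [∫_0^π 10^2 dx + ∫_π^{2π} 7^2 dx] = (1/(2π)) · (100π + 49π) = (100 + 49)/2 = 149/2.
So Σ_{n ∈ Z} |c_n|^2 = 149/2.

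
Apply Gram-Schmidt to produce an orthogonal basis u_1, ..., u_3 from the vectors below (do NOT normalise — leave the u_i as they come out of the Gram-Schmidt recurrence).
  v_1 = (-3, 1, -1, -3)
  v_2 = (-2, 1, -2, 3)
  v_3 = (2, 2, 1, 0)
Orthogonal basis:
  u_1 = (-3, 1, -1, -3)
  u_2 = (-2, 1, -2, 3)
  u_3 = (29/36, 89/36, 11/36, -1/12)

Apply the Gram-Schmidt recurrence
  u_1 = v_1
  u_i = v_i − Σ_{j<i} ((v_i · u_j) / (u_j · u_j)) · u_j.

Step by step this gives:
  u_1 = (-3, 1, -1, -3)
  u_2 = (-2, 1, -2, 3)
  u_3 = (29/36, 89/36, 11/36, -1/12)

Orthogonality check:
  u_2 · u_1 = 0 (should be 0)
  u_3 · u_1 = 0 (should be 0)
  u_3 · u_2 = 0 (should be 0)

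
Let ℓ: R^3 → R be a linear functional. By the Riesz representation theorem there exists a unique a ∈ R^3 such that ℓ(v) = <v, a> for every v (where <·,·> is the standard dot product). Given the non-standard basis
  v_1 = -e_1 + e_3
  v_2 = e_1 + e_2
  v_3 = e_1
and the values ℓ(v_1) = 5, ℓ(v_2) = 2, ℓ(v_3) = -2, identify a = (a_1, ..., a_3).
a = (-2, 4, 3)

Write a = (a_1, ..., a_3) in the standard basis. For each basis vector v_i, ℓ(v_i) = <v_i, a> is a linear equation in the a_j's. Collect the n equations into a matrix system V a = ℓ, where row i of V is v_i (expressed in the standard basis). Since V is invertible (lower-triangular with 1s on the diagonal, up to permutation), solve by back-substitution:
  V =
[[-1, 0, 1],
 [1, 1, 0],
 [1, 0, 0]]
  V a = (5, 2, -2)
Solving gives a = (-2, 4, 3).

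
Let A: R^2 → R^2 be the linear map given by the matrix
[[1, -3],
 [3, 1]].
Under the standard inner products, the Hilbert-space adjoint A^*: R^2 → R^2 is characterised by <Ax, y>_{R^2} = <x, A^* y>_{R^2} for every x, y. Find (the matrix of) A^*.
A^* = A^T =
[[1, 3],
 [-3, 1]]

For real matrices with standard dot products, the defining identity <Ax, y> = <x, A^* y> gives (Ax)^T y = x^T (A^*) y, i.e. x^T A^T y = x^T (A^*) y. Since this holds for all x, y, we must have A^* = A^T. Therefore
A^* =
[[1, 3],
 [-3, 1]].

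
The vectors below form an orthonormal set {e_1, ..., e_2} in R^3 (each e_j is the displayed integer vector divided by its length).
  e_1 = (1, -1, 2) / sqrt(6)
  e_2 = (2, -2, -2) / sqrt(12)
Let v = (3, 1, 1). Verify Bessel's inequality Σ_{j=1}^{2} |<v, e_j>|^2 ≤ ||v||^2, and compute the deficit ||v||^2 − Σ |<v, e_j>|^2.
Σ |<v, e_j>|^2 = 3; ||v||^2 = 11; deficit = 8

Write each e_j = u_j / sqrt(<u_j, u_j>) where u_j is the displayed integer vector. Then <v, e_j> = <v, u_j> / sqrt(<u_j, u_j>), so |<v, e_j>|^2 = <v, u_j>^2 / <u_j, u_j>.
Coefficients: <v, e_1> = 4/sqrt(6), <v, e_2> = 2/sqrt(12).
Square and sum: Σ |<v, e_j>|^2 = 3.
Compute ||v||^2 = v·v = 11.
Deficit = 11 − 3 = 8 ≥ 0, confirming Bessel's inequality. (The deficit equals ||v − Σ <v,e_j> e_j||^2, the squared distance from v to span{e_j}.)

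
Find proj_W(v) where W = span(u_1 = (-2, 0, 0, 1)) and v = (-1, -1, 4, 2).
proj_W(v) = (-8/5, 0, 0, 4/5)

Set up U = [u_1 | ... | u_1] ∈ R^(4×1). The projector onto W = col(U) is P = U (U^T U)^(-1) U^T.
Compute U^T U =
  [5],
and U^T v = (4).
Solve U^T U · c = U^T v for the coefficients: c = (4/5). The projection is proj_W(v) = U c.
Check: (v - proj_W(v)) · u_1 = 0  (should be 0).
Result: proj_W(v) = (-8/5, 0, 0, 4/5).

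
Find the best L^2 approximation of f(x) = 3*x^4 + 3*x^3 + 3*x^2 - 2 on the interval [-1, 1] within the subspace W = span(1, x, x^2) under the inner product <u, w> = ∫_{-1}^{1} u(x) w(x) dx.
g(x) = 39*x^2/7 + 9*x/5 - 79/35

The best approximation g ∈ W is the orthogonal projection of f onto W. Writing g = a_0 + a_1 x + a_2 x^2, the coefficients solve the normal equations G · a = b where
  G_{ij} = <φ_i, φ_j> and b_i = <f, φ_i>, with φ_0 = 1, φ_1 = x, φ_2 = x^2.
G =
  [2, 0, 2/3]
  [0, 2/3, 0]
  [2/3, 0, 2/5],
b = (-4/5, 6/5, 76/105).
Solving gives a_0 = -79/35, a_1 = 9/5, a_2 = 39/7, so
  g(x) = 39*x^2/7 + 9*x/5 - 79/35.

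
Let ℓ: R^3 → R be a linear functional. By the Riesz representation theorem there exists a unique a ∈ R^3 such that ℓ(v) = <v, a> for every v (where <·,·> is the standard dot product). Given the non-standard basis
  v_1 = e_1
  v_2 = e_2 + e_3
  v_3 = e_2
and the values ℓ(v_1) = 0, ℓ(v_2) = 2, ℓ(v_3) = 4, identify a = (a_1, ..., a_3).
a = (0, 4, -2)

Write a = (a_1, ..., a_3) in the standard basis. For each basis vector v_i, ℓ(v_i) = <v_i, a> is a linear equation in the a_j's. Collect the n equations into a matrix system V a = ℓ, where row i of V is v_i (expressed in the standard basis). Since V is invertible (lower-triangular with 1s on the diagonal, up to permutation), solve by back-substitution:
  V =
[[1, 0, 0],
 [0, 1, 1],
 [0, 1, 0]]
  V a = (0, 2, 4)
Solving gives a = (0, 4, -2).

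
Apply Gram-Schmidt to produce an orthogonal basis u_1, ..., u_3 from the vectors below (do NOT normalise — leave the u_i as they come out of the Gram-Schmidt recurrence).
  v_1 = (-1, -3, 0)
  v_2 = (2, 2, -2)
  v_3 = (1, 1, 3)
Orthogonal basis:
  u_1 = (-1, -3, 0)
  u_2 = (6/5, -2/5, -2)
  u_3 = (12/7, -4/7, 8/7)

Apply the Gram-Schmidt recurrence
  u_1 = v_1
  u_i = v_i − Σ_{j<i} ((v_i · u_j) / (u_j · u_j)) · u_j.

Step by step this gives:
  u_1 = (-1, -3, 0)
  u_2 = (6/5, -2/5, -2)
  u_3 = (12/7, -4/7, 8/7)

Orthogonality check:
  u_2 · u_1 = 0 (should be 0)
  u_3 · u_1 = 0 (should be 0)
  u_3 · u_2 = 0 (should be 0)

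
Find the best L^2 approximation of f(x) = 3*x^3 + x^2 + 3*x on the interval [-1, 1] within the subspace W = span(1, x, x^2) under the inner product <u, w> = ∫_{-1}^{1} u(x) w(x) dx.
g(x) = x^2 + 24*x/5

The best approximation g ∈ W is the orthogonal projection of f onto W. Writing g = a_0 + a_1 x + a_2 x^2, the coefficients solve the normal equations G · a = b where
  G_{ij} = <φ_i, φ_j> and b_i = <f, φ_i>, with φ_0 = 1, φ_1 = x, φ_2 = x^2.
G =
  [2, 0, 2/3]
  [0, 2/3, 0]
  [2/3, 0, 2/5],
b = (2/3, 16/5, 2/5).
Solving gives a_0 = 0, a_1 = 24/5, a_2 = 1, so
  g(x) = x^2 + 24*x/5.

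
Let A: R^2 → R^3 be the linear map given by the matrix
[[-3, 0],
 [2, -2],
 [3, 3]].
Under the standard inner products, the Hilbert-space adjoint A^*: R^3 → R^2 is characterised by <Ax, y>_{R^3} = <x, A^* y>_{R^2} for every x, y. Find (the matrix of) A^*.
A^* = A^T =
[[-3, 2, 3],
 [0, -2, 3]]

For real matrices with standard dot products, the defining identity <Ax, y> = <x, A^* y> gives (Ax)^T y = x^T (A^*) y, i.e. x^T A^T y = x^T (A^*) y. Since this holds for all x, y, we must have A^* = A^T. Therefore
A^* =
[[-3, 2, 3],
 [0, -2, 3]].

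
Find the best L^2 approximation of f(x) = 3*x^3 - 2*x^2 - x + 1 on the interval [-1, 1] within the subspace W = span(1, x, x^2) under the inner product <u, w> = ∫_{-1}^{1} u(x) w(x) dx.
g(x) = -2*x^2 + 4*x/5 + 1

The best approximation g ∈ W is the orthogonal projection of f onto W. Writing g = a_0 + a_1 x + a_2 x^2, the coefficients solve the normal equations G · a = b where
  G_{ij} = <φ_i, φ_j> and b_i = <f, φ_i>, with φ_0 = 1, φ_1 = x, φ_2 = x^2.
G =
  [2, 0, 2/3]
  [0, 2/3, 0]
  [2/3, 0, 2/5],
b = (2/3, 8/15, -2/15).
Solving gives a_0 = 1, a_1 = 4/5, a_2 = -2, so
  g(x) = -2*x^2 + 4*x/5 + 1.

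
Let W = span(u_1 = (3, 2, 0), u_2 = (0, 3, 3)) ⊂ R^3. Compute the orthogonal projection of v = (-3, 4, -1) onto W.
proj_W(v) = (-12/11, 25/22, 41/22)

Set up U = [u_1 | ... | u_2] ∈ R^(3×2). The projector onto W = col(U) is P = U (U^T U)^(-1) U^T.
Compute U^T U =
  [13, 6]
  [6, 18],
and U^T v = (-1, 9).
Solve U^T U · c = U^T v for the coefficients: c = (-4/11, 41/66). The projection is proj_W(v) = U c.
Check: (v - proj_W(v)) · u_1 = 0  (should be 0).
Check: (v - proj_W(v)) · u_2 = 0  (should be 0).
Result: proj_W(v) = (-12/11, 25/22, 41/22).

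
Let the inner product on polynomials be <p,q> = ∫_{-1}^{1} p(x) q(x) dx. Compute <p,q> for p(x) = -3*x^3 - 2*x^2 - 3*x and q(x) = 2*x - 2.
<p,q> = -56/15

Expand the product: p(x)·q(x) = -6*x^4 + 2*x^3 - 2*x^2 + 6*x.
∫_{-1}^{1} of each monomial x^k gives [2/(k+1) if k even, 0 if k odd]. Integrating term-by-term (or equivalently evaluating the antiderivative F(x) = -6*x^5/5 + x^4/2 - 2*x^3/3 + 3*x^2 at the endpoints):
  F(1) − F(−1) = 49/30 − (161/30) = -56/15.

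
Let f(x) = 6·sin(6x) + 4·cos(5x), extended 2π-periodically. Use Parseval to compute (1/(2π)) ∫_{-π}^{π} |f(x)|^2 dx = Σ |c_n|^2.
Σ |c_n|^2 = 26

Expand |f|^2 and use orthogonality of {sin(nx), cos(mx)} on [-π, π]:
  ∫_{-π}^{π} sin(nx)^2 dx = π, ∫ cos(mx)^2 dx = π, and cross terms integrate to 0.
So ∫_{-π}^{π} f(x)^2 dx = 6^2 · π + 4^2 · π = (36 + 16)π.
Divide by 2π: (36 + 16)/2 = 26.
By Parseval, this equals Σ |c_n|^2.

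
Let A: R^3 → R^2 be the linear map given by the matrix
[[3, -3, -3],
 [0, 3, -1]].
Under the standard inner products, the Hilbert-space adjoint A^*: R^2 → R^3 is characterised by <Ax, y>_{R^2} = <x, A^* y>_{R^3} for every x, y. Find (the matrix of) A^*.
A^* = A^T =
[[3, 0],
 [-3, 3],
 [-3, -1]]

For real matrices with standard dot products, the defining identity <Ax, y> = <x, A^* y> gives (Ax)^T y = x^T (A^*) y, i.e. x^T A^T y = x^T (A^*) y. Since this holds for all x, y, we must have A^* = A^T. Therefore
A^* =
[[3, 0],
 [-3, 3],
 [-3, -1]].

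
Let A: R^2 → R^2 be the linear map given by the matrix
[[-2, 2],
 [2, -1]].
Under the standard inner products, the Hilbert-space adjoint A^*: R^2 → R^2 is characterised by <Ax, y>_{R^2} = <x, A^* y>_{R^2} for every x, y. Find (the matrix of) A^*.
A^* = A^T =
[[-2, 2],
 [2, -1]]

For real matrices with standard dot products, the defining identity <Ax, y> = <x, A^* y> gives (Ax)^T y = x^T (A^*) y, i.e. x^T A^T y = x^T (A^*) y. Since this holds for all x, y, we must have A^* = A^T. Therefore
A^* =
[[-2, 2],
 [2, -1]].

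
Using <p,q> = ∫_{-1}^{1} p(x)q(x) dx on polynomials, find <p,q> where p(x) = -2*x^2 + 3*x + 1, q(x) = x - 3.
<p,q> = 0

Expand the product: p(x)·q(x) = -2*x^3 + 9*x^2 - 8*x - 3.
∫_{-1}^{1} of each monomial x^k gives [2/(k+1) if k even, 0 if k odd]. Integrating term-by-term (or equivalently evaluating the antiderivative F(x) = -x^4/2 + 3*x^3 - 4*x^2 - 3*x at the endpoints):
  F(1) − F(−1) = -9/2 − (-9/2) = 0.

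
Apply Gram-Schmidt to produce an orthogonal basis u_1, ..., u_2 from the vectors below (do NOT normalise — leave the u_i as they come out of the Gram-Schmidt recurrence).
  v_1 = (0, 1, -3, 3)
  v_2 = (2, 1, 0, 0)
Orthogonal basis:
  u_1 = (0, 1, -3, 3)
  u_2 = (2, 18/19, 3/19, -3/19)

Apply the Gram-Schmidt recurrence
  u_1 = v_1
  u_i = v_i − Σ_{j<i} ((v_i · u_j) / (u_j · u_j)) · u_j.

Step by step this gives:
  u_1 = (0, 1, -3, 3)
  u_2 = (2, 18/19, 3/19, -3/19)

Orthogonality check:
  u_2 · u_1 = 0 (should be 0)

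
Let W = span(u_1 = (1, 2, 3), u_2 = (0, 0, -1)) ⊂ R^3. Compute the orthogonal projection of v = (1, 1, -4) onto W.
proj_W(v) = (3/5, 6/5, -4)

Set up U = [u_1 | ... | u_2] ∈ R^(3×2). The projector onto W = col(U) is P = U (U^T U)^(-1) U^T.
Compute U^T U =
  [14, -3]
  [-3, 1],
and U^T v = (-9, 4).
Solve U^T U · c = U^T v for the coefficients: c = (3/5, 29/5). The projection is proj_W(v) = U c.
Check: (v - proj_W(v)) · u_1 = 0  (should be 0).
Check: (v - proj_W(v)) · u_2 = 0  (should be 0).
Result: proj_W(v) = (3/5, 6/5, -4).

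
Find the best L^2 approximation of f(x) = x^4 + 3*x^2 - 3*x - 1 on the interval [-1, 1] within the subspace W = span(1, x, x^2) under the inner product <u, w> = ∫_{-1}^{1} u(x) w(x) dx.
g(x) = 27*x^2/7 - 3*x - 38/35

The best approximation g ∈ W is the orthogonal projection of f onto W. Writing g = a_0 + a_1 x + a_2 x^2, the coefficients solve the normal equations G · a = b where
  G_{ij} = <φ_i, φ_j> and b_i = <f, φ_i>, with φ_0 = 1, φ_1 = x, φ_2 = x^2.
G =
  [2, 0, 2/3]
  [0, 2/3, 0]
  [2/3, 0, 2/5],
b = (2/5, -2, 86/105).
Solving gives a_0 = -38/35, a_1 = -3, a_2 = 27/7, so
  g(x) = 27*x^2/7 - 3*x - 38/35.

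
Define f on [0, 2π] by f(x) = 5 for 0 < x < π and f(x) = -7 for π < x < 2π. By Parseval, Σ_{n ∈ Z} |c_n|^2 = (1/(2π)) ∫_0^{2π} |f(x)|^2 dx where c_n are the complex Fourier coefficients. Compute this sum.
Σ |c_n|^2 = 37

Parseval equates the L^2 energy of f (normalised by 1/(2π)) with the ℓ^2 sum of its Fourier coefficients: (1/(2π)) ∫_0^{2π} |f|^2 = Σ |c_n|^2.
Compute the left side: (1/(2π)) [∫_0^π 5^2 dx + ∫_π^{2π} (-7)^2 dx] = (1/(2π)) · (25π + 49π) = (25 + 49)/2 = 37.
So Σ_{n ∈ Z} |c_n|^2 = 37.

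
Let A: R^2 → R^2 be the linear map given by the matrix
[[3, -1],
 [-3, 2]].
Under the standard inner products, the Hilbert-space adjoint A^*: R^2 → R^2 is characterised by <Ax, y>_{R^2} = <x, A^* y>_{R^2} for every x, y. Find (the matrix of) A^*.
A^* = A^T =
[[3, -3],
 [-1, 2]]

For real matrices with standard dot products, the defining identity <Ax, y> = <x, A^* y> gives (Ax)^T y = x^T (A^*) y, i.e. x^T A^T y = x^T (A^*) y. Since this holds for all x, y, we must have A^* = A^T. Therefore
A^* =
[[3, -3],
 [-1, 2]].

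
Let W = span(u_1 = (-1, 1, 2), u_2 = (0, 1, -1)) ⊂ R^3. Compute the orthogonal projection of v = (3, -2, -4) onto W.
proj_W(v) = (24/11, -25/11, -47/11)

Set up U = [u_1 | ... | u_2] ∈ R^(3×2). The projector onto W = col(U) is P = U (U^T U)^(-1) U^T.
Compute U^T U =
  [6, -1]
  [-1, 2],
and U^T v = (-13, 2).
Solve U^T U · c = U^T v for the coefficients: c = (-24/11, -1/11). The projection is proj_W(v) = U c.
Check: (v - proj_W(v)) · u_1 = 0  (should be 0).
Check: (v - proj_W(v)) · u_2 = 0  (should be 0).
Result: proj_W(v) = (24/11, -25/11, -47/11).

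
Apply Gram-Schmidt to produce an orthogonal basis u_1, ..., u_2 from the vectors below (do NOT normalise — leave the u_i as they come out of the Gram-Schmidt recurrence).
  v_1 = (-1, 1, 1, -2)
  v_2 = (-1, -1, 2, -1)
Orthogonal basis:
  u_1 = (-1, 1, 1, -2)
  u_2 = (-3/7, -11/7, 10/7, 1/7)

Apply the Gram-Schmidt recurrence
  u_1 = v_1
  u_i = v_i − Σ_{j<i} ((v_i · u_j) / (u_j · u_j)) · u_j.

Step by step this gives:
  u_1 = (-1, 1, 1, -2)
  u_2 = (-3/7, -11/7, 10/7, 1/7)

Orthogonality check:
  u_2 · u_1 = 0 (should be 0)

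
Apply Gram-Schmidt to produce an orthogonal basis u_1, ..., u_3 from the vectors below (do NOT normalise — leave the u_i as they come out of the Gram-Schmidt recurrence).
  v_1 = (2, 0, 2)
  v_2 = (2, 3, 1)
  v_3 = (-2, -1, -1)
Orthogonal basis:
  u_1 = (2, 0, 2)
  u_2 = (1/2, 3, -1/2)
  u_3 = (-6/19, 2/19, 6/19)

Apply the Gram-Schmidt recurrence
  u_1 = v_1
  u_i = v_i − Σ_{j<i} ((v_i · u_j) / (u_j · u_j)) · u_j.

Step by step this gives:
  u_1 = (2, 0, 2)
  u_2 = (1/2, 3, -1/2)
  u_3 = (-6/19, 2/19, 6/19)

Orthogonality check:
  u_2 · u_1 = 0 (should be 0)
  u_3 · u_1 = 0 (should be 0)
  u_3 · u_2 = 0 (should be 0)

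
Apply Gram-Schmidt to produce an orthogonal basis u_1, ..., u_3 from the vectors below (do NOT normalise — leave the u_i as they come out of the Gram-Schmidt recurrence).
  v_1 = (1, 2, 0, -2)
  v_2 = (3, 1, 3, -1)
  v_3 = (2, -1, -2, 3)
Orthogonal basis:
  u_1 = (1, 2, 0, -2)
  u_2 = (20/9, -5/9, 3, 5/9)
  u_3 = (336/131, 47/131, -280/131, 215/131)

Apply the Gram-Schmidt recurrence
  u_1 = v_1
  u_i = v_i − Σ_{j<i} ((v_i · u_j) / (u_j · u_j)) · u_j.

Step by step this gives:
  u_1 = (1, 2, 0, -2)
  u_2 = (20/9, -5/9, 3, 5/9)
  u_3 = (336/131, 47/131, -280/131, 215/131)

Orthogonality check:
  u_2 · u_1 = 0 (should be 0)
  u_3 · u_1 = 0 (should be 0)
  u_3 · u_2 = 0 (should be 0)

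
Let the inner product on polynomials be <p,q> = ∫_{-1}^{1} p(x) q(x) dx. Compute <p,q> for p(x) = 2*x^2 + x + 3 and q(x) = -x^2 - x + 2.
<p,q> = 56/5

Expand the product: p(x)·q(x) = -2*x^4 - 3*x^3 - x + 6.
∫_{-1}^{1} of each monomial x^k gives [2/(k+1) if k even, 0 if k odd]. Integrating term-by-term (or equivalently evaluating the antiderivative F(x) = -2*x^5/5 - 3*x^4/4 - x^2/2 + 6*x at the endpoints):
  F(1) − F(−1) = 87/20 − (-137/20) = 56/5.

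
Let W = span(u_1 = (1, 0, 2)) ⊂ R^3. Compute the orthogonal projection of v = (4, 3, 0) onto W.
proj_W(v) = (4/5, 0, 8/5)

Set up U = [u_1 | ... | u_1] ∈ R^(3×1). The projector onto W = col(U) is P = U (U^T U)^(-1) U^T.
Compute U^T U =
  [5],
and U^T v = (4).
Solve U^T U · c = U^T v for the coefficients: c = (4/5). The projection is proj_W(v) = U c.
Check: (v - proj_W(v)) · u_1 = 0  (should be 0).
Result: proj_W(v) = (4/5, 0, 8/5).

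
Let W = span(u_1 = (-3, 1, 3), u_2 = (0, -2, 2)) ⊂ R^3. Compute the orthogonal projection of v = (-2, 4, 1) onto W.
proj_W(v) = (-48/17, 115/34, 13/34)

Set up U = [u_1 | ... | u_2] ∈ R^(3×2). The projector onto W = col(U) is P = U (U^T U)^(-1) U^T.
Compute U^T U =
  [19, 4]
  [4, 8],
and U^T v = (13, -6).
Solve U^T U · c = U^T v for the coefficients: c = (16/17, -83/68). The projection is proj_W(v) = U c.
Check: (v - proj_W(v)) · u_1 = 0  (should be 0).
Check: (v - proj_W(v)) · u_2 = 0  (should be 0).
Result: proj_W(v) = (-48/17, 115/34, 13/34).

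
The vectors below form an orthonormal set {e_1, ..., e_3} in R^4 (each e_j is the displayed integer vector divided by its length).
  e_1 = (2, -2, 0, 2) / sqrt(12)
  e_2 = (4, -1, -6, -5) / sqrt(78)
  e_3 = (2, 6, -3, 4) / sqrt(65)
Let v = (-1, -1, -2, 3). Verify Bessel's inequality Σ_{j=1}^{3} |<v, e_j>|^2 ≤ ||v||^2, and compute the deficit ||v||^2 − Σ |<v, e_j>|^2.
Σ |<v, e_j>|^2 = 5; ||v||^2 = 15; deficit = 10

Write each e_j = u_j / sqrt(<u_j, u_j>) where u_j is the displayed integer vector. Then <v, e_j> = <v, u_j> / sqrt(<u_j, u_j>), so |<v, e_j>|^2 = <v, u_j>^2 / <u_j, u_j>.
Coefficients: <v, e_1> = 6/sqrt(12), <v, e_2> = -6/sqrt(78), <v, e_3> = 10/sqrt(65).
Square and sum: Σ |<v, e_j>|^2 = 5.
Compute ||v||^2 = v·v = 15.
Deficit = 15 − 5 = 10 ≥ 0, confirming Bessel's inequality. (The deficit equals ||v − Σ <v,e_j> e_j||^2, the squared distance from v to span{e_j}.)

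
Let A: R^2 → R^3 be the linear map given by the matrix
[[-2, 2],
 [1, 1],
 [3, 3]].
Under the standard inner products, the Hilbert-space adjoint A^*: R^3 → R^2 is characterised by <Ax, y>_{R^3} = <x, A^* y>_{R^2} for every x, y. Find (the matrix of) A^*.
A^* = A^T =
[[-2, 1, 3],
 [2, 1, 3]]

For real matrices with standard dot products, the defining identity <Ax, y> = <x, A^* y> gives (Ax)^T y = x^T (A^*) y, i.e. x^T A^T y = x^T (A^*) y. Since this holds for all x, y, we must have A^* = A^T. Therefore
A^* =
[[-2, 1, 3],
 [2, 1, 3]].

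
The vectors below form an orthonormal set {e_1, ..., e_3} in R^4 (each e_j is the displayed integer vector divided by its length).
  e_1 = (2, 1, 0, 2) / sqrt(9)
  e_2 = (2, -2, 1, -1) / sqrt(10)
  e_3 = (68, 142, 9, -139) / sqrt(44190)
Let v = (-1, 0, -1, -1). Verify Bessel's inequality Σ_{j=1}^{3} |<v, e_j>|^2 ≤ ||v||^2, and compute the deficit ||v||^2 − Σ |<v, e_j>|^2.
Σ |<v, e_j>|^2 = 1112/491; ||v||^2 = 3; deficit = 361/491

Write each e_j = u_j / sqrt(<u_j, u_j>) where u_j is the displayed integer vector. Then <v, e_j> = <v, u_j> / sqrt(<u_j, u_j>), so |<v, e_j>|^2 = <v, u_j>^2 / <u_j, u_j>.
Coefficients: <v, e_1> = -4/sqrt(9), <v, e_2> = -2/sqrt(10), <v, e_3> = 62/sqrt(44190).
Square and sum: Σ |<v, e_j>|^2 = 1112/491.
Compute ||v||^2 = v·v = 3.
Deficit = 3 − 1112/491 = 361/491 ≥ 0, confirming Bessel's inequality. (The deficit equals ||v − Σ <v,e_j> e_j||^2, the squared distance from v to span{e_j}.)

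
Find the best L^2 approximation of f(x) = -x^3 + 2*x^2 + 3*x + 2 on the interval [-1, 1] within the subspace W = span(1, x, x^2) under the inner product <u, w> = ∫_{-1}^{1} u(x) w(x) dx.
g(x) = 2*x^2 + 12*x/5 + 2

The best approximation g ∈ W is the orthogonal projection of f onto W. Writing g = a_0 + a_1 x + a_2 x^2, the coefficients solve the normal equations G · a = b where
  G_{ij} = <φ_i, φ_j> and b_i = <f, φ_i>, with φ_0 = 1, φ_1 = x, φ_2 = x^2.
G =
  [2, 0, 2/3]
  [0, 2/3, 0]
  [2/3, 0, 2/5],
b = (16/3, 8/5, 32/15).
Solving gives a_0 = 2, a_1 = 12/5, a_2 = 2, so
  g(x) = 2*x^2 + 12*x/5 + 2.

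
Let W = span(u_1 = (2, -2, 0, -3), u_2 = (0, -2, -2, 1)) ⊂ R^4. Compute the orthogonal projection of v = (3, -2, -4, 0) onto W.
proj_W(v) = (39/38, -68/19, -97/38, -5/19)

Set up U = [u_1 | ... | u_2] ∈ R^(4×2). The projector onto W = col(U) is P = U (U^T U)^(-1) U^T.
Compute U^T U =
  [17, 1]
  [1, 9],
and U^T v = (10, 12).
Solve U^T U · c = U^T v for the coefficients: c = (39/76, 97/76). The projection is proj_W(v) = U c.
Check: (v - proj_W(v)) · u_1 = 0  (should be 0).
Check: (v - proj_W(v)) · u_2 = 0  (should be 0).
Result: proj_W(v) = (39/38, -68/19, -97/38, -5/19).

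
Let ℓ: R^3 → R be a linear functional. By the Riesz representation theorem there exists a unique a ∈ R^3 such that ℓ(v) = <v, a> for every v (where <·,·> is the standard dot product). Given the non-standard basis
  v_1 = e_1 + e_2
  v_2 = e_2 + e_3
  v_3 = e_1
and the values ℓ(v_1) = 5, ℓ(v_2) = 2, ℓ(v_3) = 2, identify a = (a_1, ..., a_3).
a = (2, 3, -1)

Write a = (a_1, ..., a_3) in the standard basis. For each basis vector v_i, ℓ(v_i) = <v_i, a> is a linear equation in the a_j's. Collect the n equations into a matrix system V a = ℓ, where row i of V is v_i (expressed in the standard basis). Since V is invertible (lower-triangular with 1s on the diagonal, up to permutation), solve by back-substitution:
  V =
[[1, 1, 0],
 [0, 1, 1],
 [1, 0, 0]]
  V a = (5, 2, 2)
Solving gives a = (2, 3, -1).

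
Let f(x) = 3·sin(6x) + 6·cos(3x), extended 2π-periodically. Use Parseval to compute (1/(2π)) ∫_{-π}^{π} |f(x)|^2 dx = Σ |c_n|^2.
Σ |c_n|^2 = 45/2

Expand |f|^2 and use orthogonality of {sin(nx), cos(mx)} on [-π, π]:
  ∫_{-π}^{π} sin(nx)^2 dx = π, ∫ cos(mx)^2 dx = π, and cross terms integrate to 0.
So ∫_{-π}^{π} f(x)^2 dx = 3^2 · π + 6^2 · π = (9 + 36)π.
Divide by 2π: (9 + 36)/2 = 45/2.
By Parseval, this equals Σ |c_n|^2.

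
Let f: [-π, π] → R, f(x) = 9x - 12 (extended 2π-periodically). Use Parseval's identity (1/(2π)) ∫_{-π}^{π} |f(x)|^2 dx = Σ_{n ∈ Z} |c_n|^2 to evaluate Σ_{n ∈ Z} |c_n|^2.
Σ |c_n|^2 = 27π^2 + 144

Expand and integrate term by term over [-π, π]:
  ∫ (9x)^2 dx = 81·(2π^3/3); ∫ 2·9·(-12)·x dx = 0 (odd integrand); ∫ (-12)^2 dx = 144·2π.
So (1/(2π)) ∫_{-π}^{π} (9x - 12)^2 dx = 81π^2/3 + 144 = 27π^2 + 144.
Parseval ⇒ Σ |c_n|^2 = 27π^2 + 144.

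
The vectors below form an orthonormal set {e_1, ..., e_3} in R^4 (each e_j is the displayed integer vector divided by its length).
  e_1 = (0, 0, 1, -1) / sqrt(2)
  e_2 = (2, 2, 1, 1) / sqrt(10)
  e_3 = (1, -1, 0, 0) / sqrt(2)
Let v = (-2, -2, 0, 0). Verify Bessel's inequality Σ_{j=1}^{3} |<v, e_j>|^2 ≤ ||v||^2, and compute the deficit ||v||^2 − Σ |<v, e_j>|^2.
Σ |<v, e_j>|^2 = 32/5; ||v||^2 = 8; deficit = 8/5

Write each e_j = u_j / sqrt(<u_j, u_j>) where u_j is the displayed integer vector. Then <v, e_j> = <v, u_j> / sqrt(<u_j, u_j>), so |<v, e_j>|^2 = <v, u_j>^2 / <u_j, u_j>.
Coefficients: <v, e_1> = 0/sqrt(2), <v, e_2> = -8/sqrt(10), <v, e_3> = 0/sqrt(2).
Square and sum: Σ |<v, e_j>|^2 = 32/5.
Compute ||v||^2 = v·v = 8.
Deficit = 8 − 32/5 = 8/5 ≥ 0, confirming Bessel's inequality. (The deficit equals ||v − Σ <v,e_j> e_j||^2, the squared distance from v to span{e_j}.)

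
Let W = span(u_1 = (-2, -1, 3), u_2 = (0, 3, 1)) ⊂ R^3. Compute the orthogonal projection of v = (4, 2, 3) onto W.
proj_W(v) = (1/7, 97/35, 24/35)

Set up U = [u_1 | ... | u_2] ∈ R^(3×2). The projector onto W = col(U) is P = U (U^T U)^(-1) U^T.
Compute U^T U =
  [14, 0]
  [0, 10],
and U^T v = (-1, 9).
Solve U^T U · c = U^T v for the coefficients: c = (-1/14, 9/10). The projection is proj_W(v) = U c.
Check: (v - proj_W(v)) · u_1 = 0  (should be 0).
Check: (v - proj_W(v)) · u_2 = 0  (should be 0).
Result: proj_W(v) = (1/7, 97/35, 24/35).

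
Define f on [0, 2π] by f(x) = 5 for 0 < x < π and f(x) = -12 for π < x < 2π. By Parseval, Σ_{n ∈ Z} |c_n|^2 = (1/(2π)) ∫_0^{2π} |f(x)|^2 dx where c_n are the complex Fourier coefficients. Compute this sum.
Σ |c_n|^2 = 169/2

Parseval equates the L^2 energy of f (normalised by 1/(2π)) with the ℓ^2 sum of its Fourier coefficients: (1/(2π)) ∫_0^{2π} |f|^2 = Σ |c_n|^2.
Compute the left side: (1/(2π)) [∫_0^π 5^2 dx + ∫_π^{2π} (-12)^2 dx] = (1/(2π)) · (25π + 144π) = (25 + 144)/2 = 169/2.
So Σ_{n ∈ Z} |c_n|^2 = 169/2.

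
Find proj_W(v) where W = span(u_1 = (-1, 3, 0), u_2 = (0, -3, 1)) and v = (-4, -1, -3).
proj_W(v) = (-10/19, 3/19, 9/19)

Set up U = [u_1 | ... | u_2] ∈ R^(3×2). The projector onto W = col(U) is P = U (U^T U)^(-1) U^T.
Compute U^T U =
  [10, -9]
  [-9, 10],
and U^T v = (1, 0).
Solve U^T U · c = U^T v for the coefficients: c = (10/19, 9/19). The projection is proj_W(v) = U c.
Check: (v - proj_W(v)) · u_1 = 0  (should be 0).
Check: (v - proj_W(v)) · u_2 = 0  (should be 0).
Result: proj_W(v) = (-10/19, 3/19, 9/19).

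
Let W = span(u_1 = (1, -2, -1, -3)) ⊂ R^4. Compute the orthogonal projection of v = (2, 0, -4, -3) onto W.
proj_W(v) = (1, -2, -1, -3)

Set up U = [u_1 | ... | u_1] ∈ R^(4×1). The projector onto W = col(U) is P = U (U^T U)^(-1) U^T.
Compute U^T U =
  [15],
and U^T v = (15).
Solve U^T U · c = U^T v for the coefficients: c = (1). The projection is proj_W(v) = U c.
Check: (v - proj_W(v)) · u_1 = 0  (should be 0).
Result: proj_W(v) = (1, -2, -1, -3).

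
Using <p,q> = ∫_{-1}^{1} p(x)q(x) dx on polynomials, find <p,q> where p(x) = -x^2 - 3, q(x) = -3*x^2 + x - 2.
<p,q> = 308/15

Expand the product: p(x)·q(x) = 3*x^4 - x^3 + 11*x^2 - 3*x + 6.
∫_{-1}^{1} of each monomial x^k gives [2/(k+1) if k even, 0 if k odd]. Integrating term-by-term (or equivalently evaluating the antiderivative F(x) = 3*x^5/5 - x^4/4 + 11*x^3/3 - 3*x^2/2 + 6*x at the endpoints):
  F(1) − F(−1) = 511/60 − (-721/60) = 308/15.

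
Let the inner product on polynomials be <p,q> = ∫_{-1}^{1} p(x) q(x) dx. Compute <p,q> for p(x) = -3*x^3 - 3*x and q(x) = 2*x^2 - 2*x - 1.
<p,q> = 32/5

Expand the product: p(x)·q(x) = -6*x^5 + 6*x^4 - 3*x^3 + 6*x^2 + 3*x.
∫_{-1}^{1} of each monomial x^k gives [2/(k+1) if k even, 0 if k odd]. Integrating term-by-term (or equivalently evaluating the antiderivative F(x) = -x^6 + 6*x^5/5 - 3*x^4/4 + 2*x^3 + 3*x^2/2 at the endpoints):
  F(1) − F(−1) = 59/20 − (-69/20) = 32/5.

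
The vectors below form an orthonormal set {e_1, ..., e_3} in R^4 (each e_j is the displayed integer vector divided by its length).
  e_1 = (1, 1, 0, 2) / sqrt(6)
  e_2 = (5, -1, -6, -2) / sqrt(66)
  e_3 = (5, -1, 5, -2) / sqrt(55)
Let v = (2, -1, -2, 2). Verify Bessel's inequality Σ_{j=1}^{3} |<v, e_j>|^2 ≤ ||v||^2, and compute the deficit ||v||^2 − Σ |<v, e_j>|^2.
Σ |<v, e_j>|^2 = 49/5; ||v||^2 = 13; deficit = 16/5

Write each e_j = u_j / sqrt(<u_j, u_j>) where u_j is the displayed integer vector. Then <v, e_j> = <v, u_j> / sqrt(<u_j, u_j>), so |<v, e_j>|^2 = <v, u_j>^2 / <u_j, u_j>.
Coefficients: <v, e_1> = 5/sqrt(6), <v, e_2> = 19/sqrt(66), <v, e_3> = -3/sqrt(55).
Square and sum: Σ |<v, e_j>|^2 = 49/5.
Compute ||v||^2 = v·v = 13.
Deficit = 13 − 49/5 = 16/5 ≥ 0, confirming Bessel's inequality. (The deficit equals ||v − Σ <v,e_j> e_j||^2, the squared distance from v to span{e_j}.)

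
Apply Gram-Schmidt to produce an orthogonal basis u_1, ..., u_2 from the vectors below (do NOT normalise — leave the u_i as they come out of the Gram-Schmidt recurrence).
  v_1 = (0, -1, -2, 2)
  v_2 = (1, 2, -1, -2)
Orthogonal basis:
  u_1 = (0, -1, -2, 2)
  u_2 = (1, 14/9, -17/9, -10/9)

Apply the Gram-Schmidt recurrence
  u_1 = v_1
  u_i = v_i − Σ_{j<i} ((v_i · u_j) / (u_j · u_j)) · u_j.

Step by step this gives:
  u_1 = (0, -1, -2, 2)
  u_2 = (1, 14/9, -17/9, -10/9)

Orthogonality check:
  u_2 · u_1 = 0 (should be 0)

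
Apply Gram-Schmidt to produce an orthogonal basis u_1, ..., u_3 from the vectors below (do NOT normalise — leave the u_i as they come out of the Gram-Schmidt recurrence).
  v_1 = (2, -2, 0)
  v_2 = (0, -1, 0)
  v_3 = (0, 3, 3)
Orthogonal basis:
  u_1 = (2, -2, 0)
  u_2 = (-1/2, -1/2, 0)
  u_3 = (0, 0, 3)

Apply the Gram-Schmidt recurrence
  u_1 = v_1
  u_i = v_i − Σ_{j<i} ((v_i · u_j) / (u_j · u_j)) · u_j.

Step by step this gives:
  u_1 = (2, -2, 0)
  u_2 = (-1/2, -1/2, 0)
  u_3 = (0, 0, 3)

Orthogonality check:
  u_2 · u_1 = 0 (should be 0)
  u_3 · u_1 = 0 (should be 0)
  u_3 · u_2 = 0 (should be 0)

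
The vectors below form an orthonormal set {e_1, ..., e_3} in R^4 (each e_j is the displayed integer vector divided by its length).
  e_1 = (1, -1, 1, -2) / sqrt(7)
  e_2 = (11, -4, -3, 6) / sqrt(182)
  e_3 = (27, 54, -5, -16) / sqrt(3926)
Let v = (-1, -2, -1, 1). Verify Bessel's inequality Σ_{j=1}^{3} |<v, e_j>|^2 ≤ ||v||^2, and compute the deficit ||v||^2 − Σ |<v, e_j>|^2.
Σ |<v, e_j>|^2 = 936/151; ||v||^2 = 7; deficit = 121/151

Write each e_j = u_j / sqrt(<u_j, u_j>) where u_j is the displayed integer vector. Then <v, e_j> = <v, u_j> / sqrt(<u_j, u_j>), so |<v, e_j>|^2 = <v, u_j>^2 / <u_j, u_j>.
Coefficients: <v, e_1> = -2/sqrt(7), <v, e_2> = 6/sqrt(182), <v, e_3> = -146/sqrt(3926).
Square and sum: Σ |<v, e_j>|^2 = 936/151.
Compute ||v||^2 = v·v = 7.
Deficit = 7 − 936/151 = 121/151 ≥ 0, confirming Bessel's inequality. (The deficit equals ||v − Σ <v,e_j> e_j||^2, the squared distance from v to span{e_j}.)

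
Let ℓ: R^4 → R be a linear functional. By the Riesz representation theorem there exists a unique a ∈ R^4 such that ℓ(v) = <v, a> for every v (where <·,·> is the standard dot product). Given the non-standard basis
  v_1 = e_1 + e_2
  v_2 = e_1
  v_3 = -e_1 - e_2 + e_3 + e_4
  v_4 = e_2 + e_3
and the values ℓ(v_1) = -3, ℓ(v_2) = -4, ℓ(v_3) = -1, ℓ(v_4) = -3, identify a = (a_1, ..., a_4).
a = (-4, 1, -4, 0)

Write a = (a_1, ..., a_4) in the standard basis. For each basis vector v_i, ℓ(v_i) = <v_i, a> is a linear equation in the a_j's. Collect the n equations into a matrix system V a = ℓ, where row i of V is v_i (expressed in the standard basis). Since V is invertible (lower-triangular with 1s on the diagonal, up to permutation), solve by back-substitution:
  V =
[[1, 1, 0, 0],
 [1, 0, 0, 0],
 [-1, -1, 1, 1],
 [0, 1, 1, 0]]
  V a = (-3, -4, -1, -3)
Solving gives a = (-4, 1, -4, 0).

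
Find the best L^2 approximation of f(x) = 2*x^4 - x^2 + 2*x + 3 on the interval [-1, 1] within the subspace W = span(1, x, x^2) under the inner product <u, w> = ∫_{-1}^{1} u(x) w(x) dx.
g(x) = 5*x^2/7 + 2*x + 99/35

The best approximation g ∈ W is the orthogonal projection of f onto W. Writing g = a_0 + a_1 x + a_2 x^2, the coefficients solve the normal equations G · a = b where
  G_{ij} = <φ_i, φ_j> and b_i = <f, φ_i>, with φ_0 = 1, φ_1 = x, φ_2 = x^2.
G =
  [2, 0, 2/3]
  [0, 2/3, 0]
  [2/3, 0, 2/5],
b = (92/15, 4/3, 76/35).
Solving gives a_0 = 99/35, a_1 = 2, a_2 = 5/7, so
  g(x) = 5*x^2/7 + 2*x + 99/35.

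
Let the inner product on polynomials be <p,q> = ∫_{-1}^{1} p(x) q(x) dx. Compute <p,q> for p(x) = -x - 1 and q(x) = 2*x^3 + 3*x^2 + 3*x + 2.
<p,q> = -44/5

Expand the product: p(x)·q(x) = -2*x^4 - 5*x^3 - 6*x^2 - 5*x - 2.
∫_{-1}^{1} of each monomial x^k gives [2/(k+1) if k even, 0 if k odd]. Integrating term-by-term (or equivalently evaluating the antiderivative F(x) = -2*x^5/5 - 5*x^4/4 - 2*x^3 - 5*x^2/2 - 2*x at the endpoints):
  F(1) − F(−1) = -163/20 − (13/20) = -44/5.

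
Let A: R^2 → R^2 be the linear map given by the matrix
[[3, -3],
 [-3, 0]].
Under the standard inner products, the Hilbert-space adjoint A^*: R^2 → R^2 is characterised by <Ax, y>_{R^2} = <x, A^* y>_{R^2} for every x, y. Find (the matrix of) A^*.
A^* = A^T =
[[3, -3],
 [-3, 0]]

For real matrices with standard dot products, the defining identity <Ax, y> = <x, A^* y> gives (Ax)^T y = x^T (A^*) y, i.e. x^T A^T y = x^T (A^*) y. Since this holds for all x, y, we must have A^* = A^T. Therefore
A^* =
[[3, -3],
 [-3, 0]].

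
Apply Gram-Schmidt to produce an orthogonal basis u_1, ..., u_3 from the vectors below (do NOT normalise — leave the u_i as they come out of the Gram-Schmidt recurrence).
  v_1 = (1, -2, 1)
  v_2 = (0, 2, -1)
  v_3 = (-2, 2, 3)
Orthogonal basis:
  u_1 = (1, -2, 1)
  u_2 = (5/6, 1/3, -1/6)
  u_3 = (0, 8/5, 16/5)

Apply the Gram-Schmidt recurrence
  u_1 = v_1
  u_i = v_i − Σ_{j<i} ((v_i · u_j) / (u_j · u_j)) · u_j.

Step by step this gives:
  u_1 = (1, -2, 1)
  u_2 = (5/6, 1/3, -1/6)
  u_3 = (0, 8/5, 16/5)

Orthogonality check:
  u_2 · u_1 = 0 (should be 0)
  u_3 · u_1 = 0 (should be 0)
  u_3 · u_2 = 0 (should be 0)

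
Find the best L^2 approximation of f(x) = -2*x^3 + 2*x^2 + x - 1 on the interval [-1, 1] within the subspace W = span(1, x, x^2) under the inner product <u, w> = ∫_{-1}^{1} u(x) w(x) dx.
g(x) = 2*x^2 - x/5 - 1

The best approximation g ∈ W is the orthogonal projection of f onto W. Writing g = a_0 + a_1 x + a_2 x^2, the coefficients solve the normal equations G · a = b where
  G_{ij} = <φ_i, φ_j> and b_i = <f, φ_i>, with φ_0 = 1, φ_1 = x, φ_2 = x^2.
G =
  [2, 0, 2/3]
  [0, 2/3, 0]
  [2/3, 0, 2/5],
b = (-2/3, -2/15, 2/15).
Solving gives a_0 = -1, a_1 = -1/5, a_2 = 2, so
  g(x) = 2*x^2 - x/5 - 1.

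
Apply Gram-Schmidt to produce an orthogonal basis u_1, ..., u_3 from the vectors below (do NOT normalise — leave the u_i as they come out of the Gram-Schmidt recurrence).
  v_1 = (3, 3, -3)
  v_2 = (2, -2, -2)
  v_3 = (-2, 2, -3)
Orthogonal basis:
  u_1 = (3, 3, -3)
  u_2 = (4/3, -8/3, -4/3)
  u_3 = (-5/2, 0, -5/2)

Apply the Gram-Schmidt recurrence
  u_1 = v_1
  u_i = v_i − Σ_{j<i} ((v_i · u_j) / (u_j · u_j)) · u_j.

Step by step this gives:
  u_1 = (3, 3, -3)
  u_2 = (4/3, -8/3, -4/3)
  u_3 = (-5/2, 0, -5/2)

Orthogonality check:
  u_2 · u_1 = 0 (should be 0)
  u_3 · u_1 = 0 (should be 0)
  u_3 · u_2 = 0 (should be 0)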